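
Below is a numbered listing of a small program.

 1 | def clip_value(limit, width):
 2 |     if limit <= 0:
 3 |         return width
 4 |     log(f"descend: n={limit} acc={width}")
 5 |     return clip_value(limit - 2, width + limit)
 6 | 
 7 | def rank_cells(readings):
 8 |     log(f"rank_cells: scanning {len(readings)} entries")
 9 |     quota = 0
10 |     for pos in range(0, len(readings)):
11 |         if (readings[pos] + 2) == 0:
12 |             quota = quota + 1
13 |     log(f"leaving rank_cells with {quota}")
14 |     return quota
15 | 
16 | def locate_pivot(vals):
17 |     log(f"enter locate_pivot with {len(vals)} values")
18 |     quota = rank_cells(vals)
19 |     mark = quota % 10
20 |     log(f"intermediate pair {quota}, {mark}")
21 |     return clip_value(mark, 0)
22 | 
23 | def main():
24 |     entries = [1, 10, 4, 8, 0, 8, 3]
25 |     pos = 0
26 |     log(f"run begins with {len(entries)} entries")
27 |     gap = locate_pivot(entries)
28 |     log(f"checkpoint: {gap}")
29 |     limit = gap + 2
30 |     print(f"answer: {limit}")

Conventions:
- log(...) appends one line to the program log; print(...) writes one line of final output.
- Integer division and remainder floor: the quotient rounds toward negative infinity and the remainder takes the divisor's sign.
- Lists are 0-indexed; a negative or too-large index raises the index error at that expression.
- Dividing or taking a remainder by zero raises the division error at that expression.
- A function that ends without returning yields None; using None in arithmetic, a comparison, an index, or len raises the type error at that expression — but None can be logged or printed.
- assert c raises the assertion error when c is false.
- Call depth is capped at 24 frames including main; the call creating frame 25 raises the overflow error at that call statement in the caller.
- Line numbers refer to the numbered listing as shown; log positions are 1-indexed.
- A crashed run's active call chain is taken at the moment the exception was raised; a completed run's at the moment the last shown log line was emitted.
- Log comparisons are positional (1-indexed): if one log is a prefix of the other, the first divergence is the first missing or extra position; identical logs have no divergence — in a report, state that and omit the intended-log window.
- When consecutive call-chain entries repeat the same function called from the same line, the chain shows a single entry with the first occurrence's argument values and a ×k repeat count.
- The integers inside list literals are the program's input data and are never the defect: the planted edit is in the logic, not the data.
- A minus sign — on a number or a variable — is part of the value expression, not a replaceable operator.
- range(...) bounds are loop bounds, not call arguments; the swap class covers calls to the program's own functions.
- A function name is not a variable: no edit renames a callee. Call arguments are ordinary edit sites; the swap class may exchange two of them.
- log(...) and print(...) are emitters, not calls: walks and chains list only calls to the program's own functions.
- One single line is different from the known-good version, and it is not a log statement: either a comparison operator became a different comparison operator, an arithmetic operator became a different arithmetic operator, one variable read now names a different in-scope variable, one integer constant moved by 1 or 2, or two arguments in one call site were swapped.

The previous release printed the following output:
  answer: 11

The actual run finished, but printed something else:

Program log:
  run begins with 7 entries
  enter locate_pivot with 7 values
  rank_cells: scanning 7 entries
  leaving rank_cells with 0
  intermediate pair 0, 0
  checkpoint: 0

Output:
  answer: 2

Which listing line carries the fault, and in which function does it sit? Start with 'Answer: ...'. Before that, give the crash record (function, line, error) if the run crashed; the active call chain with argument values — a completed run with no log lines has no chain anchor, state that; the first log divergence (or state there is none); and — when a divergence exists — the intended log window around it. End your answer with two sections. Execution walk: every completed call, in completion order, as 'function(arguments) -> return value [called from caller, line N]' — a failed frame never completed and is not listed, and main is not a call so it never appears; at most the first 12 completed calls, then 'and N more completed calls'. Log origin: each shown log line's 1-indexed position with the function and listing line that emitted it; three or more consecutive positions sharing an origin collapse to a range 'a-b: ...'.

Answer: the defect is in rank_cells at line 11.
Key fact: The earliest visible damage is log position 4 — 'leaving rank_cells with 0' rather than the intended 'leaving rank_cells with 5'.
Call chain: main.
First divergence: position 4 — shown 'leaving rank_cells with 0', intended 'leaving rank_cells with 5'.
Intended log window:
  2: enter locate_pivot with 7 values
  3: rank_cells: scanning 7 entries
  4: leaving rank_cells with 5
  5: intermediate pair 5, 5
Execution walk:
  rank_cells([1, 10, 4, 8, 0, 8, 3]) -> 0  [called from locate_pivot, line 18]
  clip_value(0, 0) -> 0  [called from locate_pivot, line 21]
  locate_pivot([1, 10, 4, 8, 0, 8, 3]) -> 0  [called from main, line 27]
Origin of each log line:
  1: from main, line 26
  2: from locate_pivot, line 17
  3: from rank_cells, line 8
  4: from rank_cells, line 13
  5: from locate_pivot, line 20
  6: from main, line 28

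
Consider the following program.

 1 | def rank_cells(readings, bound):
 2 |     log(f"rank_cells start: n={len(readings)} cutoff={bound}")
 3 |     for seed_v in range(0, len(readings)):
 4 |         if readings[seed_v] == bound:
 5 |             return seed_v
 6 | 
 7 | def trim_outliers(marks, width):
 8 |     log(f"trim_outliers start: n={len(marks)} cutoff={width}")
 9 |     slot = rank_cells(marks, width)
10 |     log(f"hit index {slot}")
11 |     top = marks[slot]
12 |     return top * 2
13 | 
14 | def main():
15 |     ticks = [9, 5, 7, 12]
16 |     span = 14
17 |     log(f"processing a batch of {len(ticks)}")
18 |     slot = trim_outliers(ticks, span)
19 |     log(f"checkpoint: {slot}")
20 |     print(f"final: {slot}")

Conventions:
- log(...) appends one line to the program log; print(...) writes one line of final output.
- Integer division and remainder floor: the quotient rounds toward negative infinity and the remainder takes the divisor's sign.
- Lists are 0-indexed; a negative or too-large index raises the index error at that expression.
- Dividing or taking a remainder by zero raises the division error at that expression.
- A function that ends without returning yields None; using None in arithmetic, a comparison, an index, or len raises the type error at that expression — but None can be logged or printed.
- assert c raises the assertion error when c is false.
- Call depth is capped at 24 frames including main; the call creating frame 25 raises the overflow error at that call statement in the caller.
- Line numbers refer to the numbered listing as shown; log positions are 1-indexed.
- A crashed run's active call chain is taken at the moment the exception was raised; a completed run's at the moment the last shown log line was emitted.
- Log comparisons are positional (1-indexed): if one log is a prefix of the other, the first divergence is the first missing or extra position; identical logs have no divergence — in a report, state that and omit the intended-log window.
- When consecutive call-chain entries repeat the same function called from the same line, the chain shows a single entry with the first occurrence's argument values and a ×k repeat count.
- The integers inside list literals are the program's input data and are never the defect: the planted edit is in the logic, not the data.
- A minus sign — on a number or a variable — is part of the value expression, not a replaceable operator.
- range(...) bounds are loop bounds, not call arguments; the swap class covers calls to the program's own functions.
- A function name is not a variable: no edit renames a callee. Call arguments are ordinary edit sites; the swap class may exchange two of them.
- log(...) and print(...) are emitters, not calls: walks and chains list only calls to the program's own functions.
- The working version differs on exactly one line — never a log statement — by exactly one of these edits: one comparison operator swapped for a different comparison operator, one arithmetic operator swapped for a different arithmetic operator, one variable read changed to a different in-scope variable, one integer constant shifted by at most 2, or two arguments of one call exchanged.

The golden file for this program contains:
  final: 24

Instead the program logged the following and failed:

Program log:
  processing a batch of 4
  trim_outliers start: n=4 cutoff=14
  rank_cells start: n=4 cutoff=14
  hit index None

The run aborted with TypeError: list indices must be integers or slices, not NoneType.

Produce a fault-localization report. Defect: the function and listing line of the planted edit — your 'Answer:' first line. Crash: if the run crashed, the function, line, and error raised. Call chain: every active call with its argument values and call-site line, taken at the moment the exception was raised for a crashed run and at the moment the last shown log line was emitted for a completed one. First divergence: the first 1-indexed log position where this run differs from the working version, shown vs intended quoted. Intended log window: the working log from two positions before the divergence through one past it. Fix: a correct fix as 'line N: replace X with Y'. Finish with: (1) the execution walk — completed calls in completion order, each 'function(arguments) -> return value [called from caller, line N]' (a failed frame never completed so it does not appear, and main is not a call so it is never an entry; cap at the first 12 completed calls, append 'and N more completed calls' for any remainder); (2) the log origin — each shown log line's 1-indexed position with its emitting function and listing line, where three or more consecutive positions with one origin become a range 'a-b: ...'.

Answer: the defect is in main at line 16.
Key observation: Position 2 is the first bad log line: 'trim_outliers start: n=4 cutoff=14' should read 'trim_outliers start: n=4 cutoff=12'.
Crash: trim_outliers, line 11, TypeError.
Call chain: main -> trim_outliers([9, 5, 7, 12], 14) (called at line 18).
First divergence: position 2; shown 'trim_outliers start: n=4 cutoff=14' vs intended 'trim_outliers start: n=4 cutoff=12'.
Intended log window:
  1: processing a batch of 4
  2: trim_outliers start: n=4 cutoff=12
  3: rank_cells start: n=4 cutoff=12
Execution walk:
  rank_cells([9, 5, 7, 12], 14) -> None  [called from trim_outliers, line 9]
Log line origins:
  1 — main, line 17
  2 — trim_outliers, line 8
  3 — rank_cells, line 2
  4 — trim_outliers, line 10
A correct fix: line 16: replace `14` with `12`.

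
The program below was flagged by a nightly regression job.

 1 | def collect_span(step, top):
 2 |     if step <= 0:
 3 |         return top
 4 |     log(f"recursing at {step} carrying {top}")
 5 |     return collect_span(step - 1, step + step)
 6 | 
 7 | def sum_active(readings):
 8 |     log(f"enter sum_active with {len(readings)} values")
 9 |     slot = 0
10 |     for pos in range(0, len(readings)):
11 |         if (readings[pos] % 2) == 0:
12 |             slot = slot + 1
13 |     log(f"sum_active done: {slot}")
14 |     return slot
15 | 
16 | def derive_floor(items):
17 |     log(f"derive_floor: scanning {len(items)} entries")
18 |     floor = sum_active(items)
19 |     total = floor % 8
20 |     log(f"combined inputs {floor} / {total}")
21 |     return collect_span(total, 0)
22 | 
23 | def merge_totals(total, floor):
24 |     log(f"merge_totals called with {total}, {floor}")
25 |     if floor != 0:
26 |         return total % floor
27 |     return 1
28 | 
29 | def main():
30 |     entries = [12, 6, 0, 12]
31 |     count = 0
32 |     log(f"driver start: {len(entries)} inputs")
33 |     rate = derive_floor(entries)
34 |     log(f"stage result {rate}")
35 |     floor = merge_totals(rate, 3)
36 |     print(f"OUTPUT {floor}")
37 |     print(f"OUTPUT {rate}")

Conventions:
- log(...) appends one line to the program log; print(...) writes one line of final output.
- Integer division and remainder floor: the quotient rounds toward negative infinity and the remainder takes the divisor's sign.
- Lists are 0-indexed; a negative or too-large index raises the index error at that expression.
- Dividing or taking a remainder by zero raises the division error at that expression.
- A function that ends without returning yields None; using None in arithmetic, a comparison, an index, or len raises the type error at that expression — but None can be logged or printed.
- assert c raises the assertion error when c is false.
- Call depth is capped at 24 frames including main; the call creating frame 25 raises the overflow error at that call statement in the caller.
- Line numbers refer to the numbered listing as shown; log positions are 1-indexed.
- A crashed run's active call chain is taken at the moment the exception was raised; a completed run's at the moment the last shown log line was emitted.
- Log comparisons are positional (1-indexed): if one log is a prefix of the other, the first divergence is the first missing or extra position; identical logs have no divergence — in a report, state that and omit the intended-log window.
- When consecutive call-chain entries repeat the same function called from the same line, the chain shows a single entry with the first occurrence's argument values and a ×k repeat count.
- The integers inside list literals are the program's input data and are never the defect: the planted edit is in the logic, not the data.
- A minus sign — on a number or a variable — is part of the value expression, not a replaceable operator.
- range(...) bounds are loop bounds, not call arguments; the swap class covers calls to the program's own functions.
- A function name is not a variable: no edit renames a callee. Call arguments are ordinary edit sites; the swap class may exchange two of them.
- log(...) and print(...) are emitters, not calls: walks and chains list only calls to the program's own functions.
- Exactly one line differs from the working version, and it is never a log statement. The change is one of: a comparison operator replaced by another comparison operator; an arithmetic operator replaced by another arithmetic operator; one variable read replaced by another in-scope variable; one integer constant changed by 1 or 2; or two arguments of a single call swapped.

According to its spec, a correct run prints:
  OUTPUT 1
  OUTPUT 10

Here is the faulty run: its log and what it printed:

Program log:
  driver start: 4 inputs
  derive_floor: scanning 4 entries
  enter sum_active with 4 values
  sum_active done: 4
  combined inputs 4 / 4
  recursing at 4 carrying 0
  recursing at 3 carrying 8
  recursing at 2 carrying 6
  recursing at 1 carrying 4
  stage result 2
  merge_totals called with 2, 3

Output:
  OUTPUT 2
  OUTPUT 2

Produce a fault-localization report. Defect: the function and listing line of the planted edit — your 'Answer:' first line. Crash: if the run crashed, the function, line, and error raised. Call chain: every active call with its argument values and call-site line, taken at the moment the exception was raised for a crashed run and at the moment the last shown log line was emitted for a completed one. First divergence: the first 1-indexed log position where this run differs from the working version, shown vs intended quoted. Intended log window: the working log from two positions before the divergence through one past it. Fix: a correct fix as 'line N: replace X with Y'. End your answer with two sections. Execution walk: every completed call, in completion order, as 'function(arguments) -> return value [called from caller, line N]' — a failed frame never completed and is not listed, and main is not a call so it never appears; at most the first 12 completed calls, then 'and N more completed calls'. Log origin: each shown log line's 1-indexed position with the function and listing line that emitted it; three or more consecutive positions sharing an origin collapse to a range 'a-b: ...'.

Answer: the defect is in collect_span at line 5.
Key fact: Everything matches until log position 7, which reads 'recursing at 3 carrying 8' in place of 'recursing at 3 carrying 4'.
Call chain: main -> merge_totals(2, 3) (called at line 35).
First divergence: at position 7 the run shows 'recursing at 3 carrying 8' where the working version logs 'recursing at 3 carrying 4'.
Intended log window:
  5: combined inputs 4 / 4
  6: recursing at 4 carrying 0
  7: recursing at 3 carrying 4
  8: recursing at 2 carrying 7
Execution walk:
  sum_active([12, 6, 0, 12]) -> 4  [called from derive_floor, line 18]
  collect_span(0, 2) -> 2  [called from collect_span, line 5]
  collect_span(1, 4) -> 2  [called from collect_span, line 5]
  collect_span(2, 6) -> 2  [called from collect_span, line 5]
  collect_span(3, 8) -> 2  [called from collect_span, line 5]
  collect_span(4, 0) -> 2  [called from derive_floor, line 21]
  derive_floor([12, 6, 0, 12]) -> 2  [called from main, line 33]
  merge_totals(2, 3) -> 2  [called from main, line 35]
Log line origins:
  1: emitted by main (line 32)
  2: emitted by derive_floor (line 17)
  3: emitted by sum_active (line 8)
  4: emitted by sum_active (line 13)
  5: emitted by derive_floor (line 20)
  6-9: emitted by collect_span (line 4)
  10: emitted by main (line 34)
  11: emitted by merge_totals (line 24)
A correct fix: line 5: replace `step + step` with `top + step`.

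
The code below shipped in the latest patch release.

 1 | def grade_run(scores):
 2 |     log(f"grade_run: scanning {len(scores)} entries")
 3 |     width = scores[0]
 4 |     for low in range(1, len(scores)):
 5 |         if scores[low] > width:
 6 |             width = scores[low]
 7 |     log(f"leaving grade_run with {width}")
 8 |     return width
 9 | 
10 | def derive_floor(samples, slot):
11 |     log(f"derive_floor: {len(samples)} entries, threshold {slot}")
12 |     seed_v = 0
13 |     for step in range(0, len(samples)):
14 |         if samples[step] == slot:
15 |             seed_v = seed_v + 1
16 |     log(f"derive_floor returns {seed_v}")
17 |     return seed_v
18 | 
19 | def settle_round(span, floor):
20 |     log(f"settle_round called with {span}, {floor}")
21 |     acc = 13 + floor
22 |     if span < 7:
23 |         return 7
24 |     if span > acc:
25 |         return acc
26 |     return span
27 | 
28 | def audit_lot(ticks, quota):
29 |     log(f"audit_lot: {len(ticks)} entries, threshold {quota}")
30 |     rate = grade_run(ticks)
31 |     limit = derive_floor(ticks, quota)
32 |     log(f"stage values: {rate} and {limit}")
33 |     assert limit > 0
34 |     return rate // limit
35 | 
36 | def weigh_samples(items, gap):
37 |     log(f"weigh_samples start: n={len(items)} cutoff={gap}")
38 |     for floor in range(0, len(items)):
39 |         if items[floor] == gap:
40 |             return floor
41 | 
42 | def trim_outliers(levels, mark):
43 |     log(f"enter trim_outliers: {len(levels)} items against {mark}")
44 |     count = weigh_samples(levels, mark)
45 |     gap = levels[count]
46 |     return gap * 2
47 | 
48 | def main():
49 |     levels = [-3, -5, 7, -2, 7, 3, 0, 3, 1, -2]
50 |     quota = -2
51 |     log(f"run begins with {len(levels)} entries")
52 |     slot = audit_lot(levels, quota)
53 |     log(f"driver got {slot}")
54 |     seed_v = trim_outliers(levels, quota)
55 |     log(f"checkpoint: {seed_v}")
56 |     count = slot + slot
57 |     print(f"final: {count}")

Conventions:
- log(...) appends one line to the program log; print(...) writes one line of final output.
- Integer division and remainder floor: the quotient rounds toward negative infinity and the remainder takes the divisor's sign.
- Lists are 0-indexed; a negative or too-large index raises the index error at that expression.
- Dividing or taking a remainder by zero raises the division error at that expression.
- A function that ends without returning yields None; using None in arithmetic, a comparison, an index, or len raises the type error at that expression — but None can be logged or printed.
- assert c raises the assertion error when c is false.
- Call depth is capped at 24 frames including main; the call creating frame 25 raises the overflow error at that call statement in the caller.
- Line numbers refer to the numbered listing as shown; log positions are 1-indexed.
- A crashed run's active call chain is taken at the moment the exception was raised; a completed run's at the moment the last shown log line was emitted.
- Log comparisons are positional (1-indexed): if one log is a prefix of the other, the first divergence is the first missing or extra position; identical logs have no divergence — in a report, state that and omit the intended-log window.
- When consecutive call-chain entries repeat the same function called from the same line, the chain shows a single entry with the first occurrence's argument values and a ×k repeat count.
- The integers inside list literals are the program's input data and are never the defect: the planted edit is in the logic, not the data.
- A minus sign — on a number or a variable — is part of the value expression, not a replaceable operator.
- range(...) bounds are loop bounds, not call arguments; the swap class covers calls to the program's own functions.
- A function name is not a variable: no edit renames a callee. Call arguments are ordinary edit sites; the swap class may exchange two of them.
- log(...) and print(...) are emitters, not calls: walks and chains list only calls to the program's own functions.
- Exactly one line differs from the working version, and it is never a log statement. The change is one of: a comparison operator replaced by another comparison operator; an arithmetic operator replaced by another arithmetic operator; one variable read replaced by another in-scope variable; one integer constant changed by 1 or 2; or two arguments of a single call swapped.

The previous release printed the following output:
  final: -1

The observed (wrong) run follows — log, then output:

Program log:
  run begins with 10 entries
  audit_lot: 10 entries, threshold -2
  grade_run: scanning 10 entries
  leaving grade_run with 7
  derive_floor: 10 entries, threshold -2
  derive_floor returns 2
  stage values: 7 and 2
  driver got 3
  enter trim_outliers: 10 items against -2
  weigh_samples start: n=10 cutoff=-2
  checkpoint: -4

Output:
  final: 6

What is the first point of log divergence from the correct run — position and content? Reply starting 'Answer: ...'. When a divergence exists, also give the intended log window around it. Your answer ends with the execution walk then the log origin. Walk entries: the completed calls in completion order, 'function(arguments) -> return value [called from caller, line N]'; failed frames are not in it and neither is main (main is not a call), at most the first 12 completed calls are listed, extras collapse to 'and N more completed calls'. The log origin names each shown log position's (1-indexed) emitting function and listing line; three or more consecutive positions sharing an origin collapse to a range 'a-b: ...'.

Answer: none (the log streams are identical).
Execution walk:
  grade_run([-3, -5, 7, -2, 7, 3, 0, 3, 1, -2]) -> 7  [called from audit_lot, line 30]
  derive_floor([-3, -5, 7, -2, 7, 3, 0, 3, 1, -2], -2) -> 2  [called from audit_lot, line 31]
  audit_lot([-3, -5, 7, -2, 7, 3, 0, 3, 1, -2], -2) -> 3  [called from main, line 52]
  weigh_samples([-3, -5, 7, -2, 7, 3, 0, 3, 1, -2], -2) -> 3  [called from trim_outliers, line 44]
  trim_outliers([-3, -5, 7, -2, 7, 3, 0, 3, 1, -2], -2) -> -4  [called from main, line 54]
Log line origins:
  1: logged in main at line 51
  2: logged in audit_lot at line 29
  3: logged in grade_run at line 2
  4: logged in grade_run at line 7
  5: logged in derive_floor at line 11
  6: logged in derive_floor at line 16
  7: logged in audit_lot at line 32
  8: logged in main at line 53
  9: logged in trim_outliers at line 43
  10: logged in weigh_samples at line 37
  11: logged in main at line 55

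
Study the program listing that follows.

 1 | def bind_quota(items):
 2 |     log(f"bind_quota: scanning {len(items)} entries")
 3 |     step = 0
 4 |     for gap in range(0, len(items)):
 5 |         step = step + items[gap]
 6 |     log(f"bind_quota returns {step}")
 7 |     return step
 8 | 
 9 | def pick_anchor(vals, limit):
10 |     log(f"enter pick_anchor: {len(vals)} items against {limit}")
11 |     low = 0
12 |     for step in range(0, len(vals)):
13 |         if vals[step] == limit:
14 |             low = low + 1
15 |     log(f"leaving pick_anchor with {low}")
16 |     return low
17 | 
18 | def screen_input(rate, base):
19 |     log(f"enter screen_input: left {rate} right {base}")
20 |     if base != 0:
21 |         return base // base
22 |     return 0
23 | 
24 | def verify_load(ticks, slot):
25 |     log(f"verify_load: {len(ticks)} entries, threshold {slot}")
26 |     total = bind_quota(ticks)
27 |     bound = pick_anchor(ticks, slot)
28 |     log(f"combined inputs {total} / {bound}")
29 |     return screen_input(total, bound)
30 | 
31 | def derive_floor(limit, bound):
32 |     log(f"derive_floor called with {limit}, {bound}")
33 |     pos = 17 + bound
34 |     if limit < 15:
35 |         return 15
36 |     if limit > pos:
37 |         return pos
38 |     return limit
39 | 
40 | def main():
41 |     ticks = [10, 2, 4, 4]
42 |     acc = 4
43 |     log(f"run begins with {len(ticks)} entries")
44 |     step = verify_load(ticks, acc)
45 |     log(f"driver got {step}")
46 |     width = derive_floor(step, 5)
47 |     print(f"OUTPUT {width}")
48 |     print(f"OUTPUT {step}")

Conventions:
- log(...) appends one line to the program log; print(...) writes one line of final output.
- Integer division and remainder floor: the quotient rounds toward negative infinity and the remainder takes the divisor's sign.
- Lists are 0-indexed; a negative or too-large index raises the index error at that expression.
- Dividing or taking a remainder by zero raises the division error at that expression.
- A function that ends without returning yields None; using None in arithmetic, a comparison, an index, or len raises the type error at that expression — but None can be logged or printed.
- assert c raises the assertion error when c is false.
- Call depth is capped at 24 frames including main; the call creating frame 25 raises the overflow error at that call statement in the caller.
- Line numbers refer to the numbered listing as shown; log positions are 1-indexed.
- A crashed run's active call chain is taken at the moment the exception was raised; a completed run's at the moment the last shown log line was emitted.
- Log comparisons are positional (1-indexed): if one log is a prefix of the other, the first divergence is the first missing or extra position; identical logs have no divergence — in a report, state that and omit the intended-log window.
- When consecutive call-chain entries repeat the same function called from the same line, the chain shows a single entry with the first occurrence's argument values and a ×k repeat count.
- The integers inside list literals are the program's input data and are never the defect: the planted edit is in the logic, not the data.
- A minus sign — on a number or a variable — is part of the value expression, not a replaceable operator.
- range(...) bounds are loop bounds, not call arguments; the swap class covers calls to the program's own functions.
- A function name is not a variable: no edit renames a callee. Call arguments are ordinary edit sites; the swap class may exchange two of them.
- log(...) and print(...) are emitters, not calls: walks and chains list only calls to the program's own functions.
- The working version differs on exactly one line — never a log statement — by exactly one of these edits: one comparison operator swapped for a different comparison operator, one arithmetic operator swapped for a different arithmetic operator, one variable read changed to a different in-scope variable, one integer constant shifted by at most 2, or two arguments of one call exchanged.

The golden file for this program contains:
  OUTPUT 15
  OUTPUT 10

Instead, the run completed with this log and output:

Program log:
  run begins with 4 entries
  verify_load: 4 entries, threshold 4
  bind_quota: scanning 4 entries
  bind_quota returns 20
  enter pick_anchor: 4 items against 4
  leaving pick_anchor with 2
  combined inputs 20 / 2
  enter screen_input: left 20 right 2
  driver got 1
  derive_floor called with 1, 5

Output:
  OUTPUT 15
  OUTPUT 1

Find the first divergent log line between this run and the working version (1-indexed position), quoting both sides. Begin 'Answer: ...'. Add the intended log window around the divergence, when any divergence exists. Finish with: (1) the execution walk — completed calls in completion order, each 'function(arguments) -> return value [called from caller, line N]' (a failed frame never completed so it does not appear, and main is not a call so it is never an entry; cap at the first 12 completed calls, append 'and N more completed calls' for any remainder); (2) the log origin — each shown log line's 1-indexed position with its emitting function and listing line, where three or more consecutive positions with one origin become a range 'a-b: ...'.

Answer: position 9; shown 'driver got 1' vs intended 'driver got 10'.
Intended log window:
  7: combined inputs 20 / 2
  8: enter screen_input: left 20 right 2
  9: driver got 10
  10: derive_floor called with 10, 5
Execution walk:
  bind_quota([10, 2, 4, 4]) -> 20  [called from verify_load, line 26]
  pick_anchor([10, 2, 4, 4], 4) -> 2  [called from verify_load, line 27]
  screen_input(20, 2) -> 1  [called from verify_load, line 29]
  verify_load([10, 2, 4, 4], 4) -> 1  [called from main, line 44]
  derive_floor(1, 5) -> 15  [called from main, line 46]
Log line origins:
  1: emitted by main (line 43)
  2: emitted by verify_load (line 25)
  3: emitted by bind_quota (line 2)
  4: emitted by bind_quota (line 6)
  5: emitted by pick_anchor (line 10)
  6: emitted by pick_anchor (line 15)
  7: emitted by verify_load (line 28)
  8: emitted by screen_input (line 19)
  9: emitted by main (line 45)
  10: emitted by derive_floor (line 32)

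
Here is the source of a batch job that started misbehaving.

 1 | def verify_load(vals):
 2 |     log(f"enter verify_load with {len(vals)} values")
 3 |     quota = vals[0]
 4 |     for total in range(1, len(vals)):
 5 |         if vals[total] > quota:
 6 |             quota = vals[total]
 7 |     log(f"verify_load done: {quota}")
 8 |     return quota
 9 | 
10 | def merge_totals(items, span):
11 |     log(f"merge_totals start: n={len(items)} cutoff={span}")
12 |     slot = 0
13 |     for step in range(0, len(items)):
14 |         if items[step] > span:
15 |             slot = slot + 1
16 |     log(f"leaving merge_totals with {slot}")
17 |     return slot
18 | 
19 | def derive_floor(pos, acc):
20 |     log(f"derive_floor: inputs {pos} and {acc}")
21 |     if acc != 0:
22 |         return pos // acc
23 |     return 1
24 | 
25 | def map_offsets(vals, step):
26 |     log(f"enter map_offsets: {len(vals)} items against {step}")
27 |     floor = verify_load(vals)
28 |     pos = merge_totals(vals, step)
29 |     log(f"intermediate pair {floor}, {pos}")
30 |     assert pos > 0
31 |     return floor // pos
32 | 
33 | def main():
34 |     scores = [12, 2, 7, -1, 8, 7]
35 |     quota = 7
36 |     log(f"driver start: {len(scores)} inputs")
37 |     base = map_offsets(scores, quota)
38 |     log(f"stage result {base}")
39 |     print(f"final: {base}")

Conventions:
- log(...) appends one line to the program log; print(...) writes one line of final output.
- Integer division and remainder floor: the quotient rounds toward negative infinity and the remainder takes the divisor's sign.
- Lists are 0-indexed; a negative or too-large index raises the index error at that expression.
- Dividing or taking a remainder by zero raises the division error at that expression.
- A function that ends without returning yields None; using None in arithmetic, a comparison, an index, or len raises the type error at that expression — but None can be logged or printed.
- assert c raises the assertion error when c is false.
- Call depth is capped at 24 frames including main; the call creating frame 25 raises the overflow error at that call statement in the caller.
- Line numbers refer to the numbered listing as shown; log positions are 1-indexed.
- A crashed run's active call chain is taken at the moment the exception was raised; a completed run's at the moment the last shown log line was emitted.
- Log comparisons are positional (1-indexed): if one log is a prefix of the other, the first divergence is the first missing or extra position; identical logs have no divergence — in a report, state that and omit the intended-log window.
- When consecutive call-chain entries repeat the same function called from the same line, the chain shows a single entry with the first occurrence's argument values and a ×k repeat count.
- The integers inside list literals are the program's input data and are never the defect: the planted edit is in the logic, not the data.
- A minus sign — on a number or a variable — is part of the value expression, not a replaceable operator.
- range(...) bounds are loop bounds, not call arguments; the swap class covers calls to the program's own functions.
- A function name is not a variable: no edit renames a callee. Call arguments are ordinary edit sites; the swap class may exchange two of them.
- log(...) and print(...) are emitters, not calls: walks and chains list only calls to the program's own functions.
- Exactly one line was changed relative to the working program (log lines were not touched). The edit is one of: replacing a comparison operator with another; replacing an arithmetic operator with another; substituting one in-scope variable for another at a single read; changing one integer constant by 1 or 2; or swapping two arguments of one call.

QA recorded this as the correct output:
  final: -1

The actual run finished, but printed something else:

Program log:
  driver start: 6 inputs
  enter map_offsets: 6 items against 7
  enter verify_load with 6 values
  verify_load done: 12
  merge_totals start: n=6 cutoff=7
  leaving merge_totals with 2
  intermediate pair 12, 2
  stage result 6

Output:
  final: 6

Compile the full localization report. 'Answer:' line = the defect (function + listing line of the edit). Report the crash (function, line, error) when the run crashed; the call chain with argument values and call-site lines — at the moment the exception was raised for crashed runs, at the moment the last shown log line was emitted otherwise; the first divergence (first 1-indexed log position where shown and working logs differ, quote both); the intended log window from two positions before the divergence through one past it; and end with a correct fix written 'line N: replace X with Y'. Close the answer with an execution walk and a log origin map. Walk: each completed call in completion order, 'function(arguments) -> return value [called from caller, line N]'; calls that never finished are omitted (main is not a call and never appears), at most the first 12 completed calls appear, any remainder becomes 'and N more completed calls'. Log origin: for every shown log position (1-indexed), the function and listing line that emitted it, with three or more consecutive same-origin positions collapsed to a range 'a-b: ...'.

Answer: the defect is in verify_load at line 5.
The tell: Everything matches until log position 4, which reads 'verify_load done: 12' in place of 'verify_load done: -1'.
Call chain: main.
First divergence: position 4 — the shown line 'verify_load done: 12' should read 'verify_load done: -1'.
Intended log window:
  2: enter map_offsets: 6 items against 7
  3: enter verify_load with 6 values
  4: verify_load done: -1
  5: merge_totals start: n=6 cutoff=7
Execution walk:
  verify_load([12, 2, 7, -1, 8, 7]) -> 12  [called from map_offsets, line 27]
  merge_totals([12, 2, 7, -1, 8, 7], 7) -> 2  [called from map_offsets, line 28]
  map_offsets([12, 2, 7, -1, 8, 7], 7) -> 6  [called from main, line 37]
Log origin:
  1: from main, line 36
  2: from map_offsets, line 26
  3: from verify_load, line 2
  4: from verify_load, line 7
  5: from merge_totals, line 11
  6: from merge_totals, line 16
  7: from map_offsets, line 29
  8: from main, line 38
A correct fix: line 5: replace `>` with `<`.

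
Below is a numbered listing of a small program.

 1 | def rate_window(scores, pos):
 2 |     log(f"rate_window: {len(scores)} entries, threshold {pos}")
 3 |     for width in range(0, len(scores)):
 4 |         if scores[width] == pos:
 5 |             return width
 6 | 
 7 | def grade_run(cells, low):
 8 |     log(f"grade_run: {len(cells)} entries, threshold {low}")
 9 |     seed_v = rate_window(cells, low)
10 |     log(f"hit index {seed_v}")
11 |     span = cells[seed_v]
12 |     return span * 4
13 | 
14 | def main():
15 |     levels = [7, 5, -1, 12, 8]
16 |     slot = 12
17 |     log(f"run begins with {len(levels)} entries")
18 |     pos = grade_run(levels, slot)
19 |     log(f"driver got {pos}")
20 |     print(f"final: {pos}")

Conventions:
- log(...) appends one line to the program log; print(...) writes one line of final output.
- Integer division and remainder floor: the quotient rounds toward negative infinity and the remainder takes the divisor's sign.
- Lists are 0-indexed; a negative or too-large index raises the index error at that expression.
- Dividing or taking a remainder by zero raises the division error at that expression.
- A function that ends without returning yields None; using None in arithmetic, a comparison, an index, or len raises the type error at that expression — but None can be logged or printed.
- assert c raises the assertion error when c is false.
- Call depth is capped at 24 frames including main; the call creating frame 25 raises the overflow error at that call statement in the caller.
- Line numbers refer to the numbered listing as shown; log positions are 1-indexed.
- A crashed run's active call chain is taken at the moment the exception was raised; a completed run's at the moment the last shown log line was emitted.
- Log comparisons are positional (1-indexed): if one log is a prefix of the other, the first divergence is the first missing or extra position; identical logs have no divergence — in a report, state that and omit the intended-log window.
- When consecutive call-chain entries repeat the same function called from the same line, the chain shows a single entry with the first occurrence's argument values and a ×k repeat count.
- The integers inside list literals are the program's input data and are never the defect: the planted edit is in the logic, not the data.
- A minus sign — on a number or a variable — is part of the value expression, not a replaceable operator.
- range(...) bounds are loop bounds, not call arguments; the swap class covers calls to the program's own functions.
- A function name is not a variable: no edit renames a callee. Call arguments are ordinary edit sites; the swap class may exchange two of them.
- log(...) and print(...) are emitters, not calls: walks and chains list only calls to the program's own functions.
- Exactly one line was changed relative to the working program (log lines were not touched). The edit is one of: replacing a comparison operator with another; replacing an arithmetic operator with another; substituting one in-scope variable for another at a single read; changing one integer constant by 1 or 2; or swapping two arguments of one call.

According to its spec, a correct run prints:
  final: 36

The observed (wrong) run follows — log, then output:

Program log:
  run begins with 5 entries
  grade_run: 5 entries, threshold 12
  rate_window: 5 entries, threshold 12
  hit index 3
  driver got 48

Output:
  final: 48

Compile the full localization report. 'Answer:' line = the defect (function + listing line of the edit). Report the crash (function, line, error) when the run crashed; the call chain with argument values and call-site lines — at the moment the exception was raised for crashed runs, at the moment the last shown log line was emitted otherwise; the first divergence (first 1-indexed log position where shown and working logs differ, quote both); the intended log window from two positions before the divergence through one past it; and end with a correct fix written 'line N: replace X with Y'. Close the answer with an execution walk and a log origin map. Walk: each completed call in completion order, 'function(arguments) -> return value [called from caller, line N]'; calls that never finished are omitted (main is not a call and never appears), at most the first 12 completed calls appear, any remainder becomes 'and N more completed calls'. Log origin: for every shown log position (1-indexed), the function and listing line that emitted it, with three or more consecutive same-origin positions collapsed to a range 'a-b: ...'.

Answer: the defect is in grade_run at line 12.
Key fact: At log position 5 the runs split — shown 'driver got 48', but the working version logs 'driver got 36'.
Call chain: main.
First divergence: position 5; shown 'driver got 48' vs intended 'driver got 36'.
Intended log window:
  3: rate_window: 5 entries, threshold 12
  4: hit index 3
  5: driver got 36
Execution walk:
  rate_window([7, 5, -1, 12, 8], 12) -> 3  [called from grade_run, line 9]
  grade_run([7, 5, -1, 12, 8], 12) -> 48  [called from main, line 18]
Log origin:
  1: logged in main at line 17
  2: logged in grade_run at line 8
  3: logged in rate_window at line 2
  4: logged in grade_run at line 10
  5: logged in main at line 19
A correct fix: line 12: replace `4` with `3`.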